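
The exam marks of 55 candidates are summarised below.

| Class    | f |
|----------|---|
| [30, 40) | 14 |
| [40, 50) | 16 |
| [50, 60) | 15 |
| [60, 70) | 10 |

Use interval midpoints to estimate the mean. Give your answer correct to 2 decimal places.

Midpoints: 35, 45, 55, 65
Σfm = 14×35 + 16×45 + 15×55 + 10×65 = 2685
n = Σf = 55
Mean = 2685 / 55 = 48.8182

48.82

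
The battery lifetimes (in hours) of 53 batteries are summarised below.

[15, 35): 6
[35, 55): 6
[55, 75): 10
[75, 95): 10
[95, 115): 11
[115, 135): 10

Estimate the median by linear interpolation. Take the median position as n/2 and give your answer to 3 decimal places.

84.000

Cumulative frequencies: 6, 12, 22, 32, 43, 53
n = 53; position = n/2 = 26.5.
This falls in the class [75, 95): L = 75, F = 22, f = 10, h = 20.
Median ≈ 75 + ((26.5 − 22) / 10) × 20 = 84.0000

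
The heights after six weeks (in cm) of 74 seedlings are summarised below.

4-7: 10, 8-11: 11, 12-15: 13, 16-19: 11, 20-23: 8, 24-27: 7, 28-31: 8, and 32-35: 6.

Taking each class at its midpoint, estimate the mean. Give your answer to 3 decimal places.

17.770

Midpoints: 5.5, 9.5, 13.5, 17.5, 21.5, 25.5, 29.5, 33.5
Σfm = 10×5.5 + 11×9.5 + 13×13.5 + 11×17.5 + 8×21.5 + 7×25.5 + 8×29.5 + 6×33.5 = 1315
n = Σf = 74
Mean = 1315 / 74 = 17.7703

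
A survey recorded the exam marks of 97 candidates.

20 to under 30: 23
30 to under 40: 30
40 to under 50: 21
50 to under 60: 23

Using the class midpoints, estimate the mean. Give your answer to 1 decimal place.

Midpoints: 25, 35, 45, 55
Σfm = 23×25 + 30×35 + 21×45 + 23×55 = 3835
n = Σf = 97
Mean = 3835 / 97 = 39.5361

39.5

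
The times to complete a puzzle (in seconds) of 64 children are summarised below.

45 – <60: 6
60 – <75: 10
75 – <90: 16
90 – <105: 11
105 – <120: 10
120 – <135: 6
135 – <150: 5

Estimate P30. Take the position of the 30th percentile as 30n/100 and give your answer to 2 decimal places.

78.00

Cumulative frequencies: 6, 16, 32, 43, 53, 59, 64
n = 64; position = 30n/100 = 19.2.
This falls in the class 75 – <90: L = 75, F = 16, f = 16, h = 15.
30th percentile ≈ 75 + ((19.2 − 16) / 16) × 15 = 78.0000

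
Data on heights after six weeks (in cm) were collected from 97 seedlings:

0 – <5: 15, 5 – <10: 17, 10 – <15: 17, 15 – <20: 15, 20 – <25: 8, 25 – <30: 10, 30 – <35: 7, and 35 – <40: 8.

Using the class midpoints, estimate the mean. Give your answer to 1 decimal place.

Midpoints: 2.5, 7.5, 12.5, 17.5, 22.5, 27.5, 32.5, 37.5
Σfm = 15×2.5 + 17×7.5 + 17×12.5 + 15×17.5 + 8×22.5 + 10×27.5 + 7×32.5 + 8×37.5 = 1622.5
n = Σf = 97
Mean = 1622.5 / 97 = 16.7268

16.7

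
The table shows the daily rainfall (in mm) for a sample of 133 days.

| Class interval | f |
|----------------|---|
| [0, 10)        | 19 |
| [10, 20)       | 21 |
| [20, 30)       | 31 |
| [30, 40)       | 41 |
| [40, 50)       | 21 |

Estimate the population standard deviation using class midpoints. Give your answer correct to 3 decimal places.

Midpoints: 5, 15, 25, 35, 45
n = 133, Σfm = 3565, mean = 26.8045
Σfm² = 117325
Σf(m − x̄)² = Σfm² − (Σfm)²/n = 117325 − 3565²/133 = 21766.9173
Population variance = 21766.9173 / 133 = 163.6610
Standard deviation = √163.6610 = 12.7930

12.793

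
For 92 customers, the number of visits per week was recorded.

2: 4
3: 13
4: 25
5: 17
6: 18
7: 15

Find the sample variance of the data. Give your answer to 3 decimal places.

Values: 2, 3, 4, 5, 6, 7
n = 92, Σfx = 445, mean = 4.8370
Σfx² = 2341
Σf(x − x̄)² = Σfx² − (Σfx)²/n = 2341 − 445²/92 = 188.5543
Sample variance = 188.5543 / 91 = 2.0720

2.072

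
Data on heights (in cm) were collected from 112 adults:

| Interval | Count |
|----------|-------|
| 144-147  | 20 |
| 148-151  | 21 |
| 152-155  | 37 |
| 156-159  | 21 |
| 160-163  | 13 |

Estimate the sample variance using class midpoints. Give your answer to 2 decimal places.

24.83

Midpoints: 145.5, 149.5, 153.5, 157.5, 161.5
n = 112, Σfm = 17136, mean = 153.0000
Σfm² = 2624564
Σf(m − x̄)² = Σfm² − (Σfm)²/n = 2624564 − 17136²/112 = 2756.0000
Sample variance = 2756.0000 / 111 = 24.8288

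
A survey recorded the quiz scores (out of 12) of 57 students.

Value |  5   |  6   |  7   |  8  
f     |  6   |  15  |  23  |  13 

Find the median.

7

Cumulative frequencies: 6, 21, 44, 57
n = 57, so the median is the value in position (n+1)/2 = 29.
Position 29 falls at value 7.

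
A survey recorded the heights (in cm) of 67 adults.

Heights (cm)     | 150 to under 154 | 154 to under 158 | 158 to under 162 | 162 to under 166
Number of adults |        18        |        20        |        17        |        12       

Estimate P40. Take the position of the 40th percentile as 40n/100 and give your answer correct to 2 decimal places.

155.76

Cumulative frequencies: 18, 38, 55, 67
n = 67; position = 40n/100 = 26.8.
This falls in the class 154 to under 158: L = 154, F = 18, f = 20, h = 4.
40th percentile ≈ 154 + ((26.8 − 18) / 20) × 4 = 155.7600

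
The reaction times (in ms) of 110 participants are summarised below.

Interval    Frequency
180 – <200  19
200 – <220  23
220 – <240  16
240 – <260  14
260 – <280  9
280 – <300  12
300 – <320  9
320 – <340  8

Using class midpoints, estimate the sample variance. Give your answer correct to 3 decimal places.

1975.680

Midpoints: 190, 210, 230, 250, 270, 290, 310, 330
n = 110, Σfm = 26960, mean = 245.0909
Σfm² = 6823000
Σf(m − x̄)² = Σfm² − (Σfm)²/n = 6823000 − 26960²/110 = 215349.0909
Sample variance = 215349.0909 / 109 = 1975.6797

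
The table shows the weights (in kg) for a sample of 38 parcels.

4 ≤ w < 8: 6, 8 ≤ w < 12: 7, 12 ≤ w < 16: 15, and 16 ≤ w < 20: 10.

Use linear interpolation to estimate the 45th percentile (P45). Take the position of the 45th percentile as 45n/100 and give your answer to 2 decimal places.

Cumulative frequencies: 6, 13, 28, 38
n = 38; position = 45n/100 = 17.1.
This falls in the class 12 ≤ w < 16: L = 12, F = 13, f = 15, h = 4.
45th percentile ≈ 12 + ((17.1 − 13) / 15) × 4 = 13.0933

13.09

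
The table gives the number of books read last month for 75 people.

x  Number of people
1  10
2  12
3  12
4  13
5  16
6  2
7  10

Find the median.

Cumulative frequencies: 10, 22, 34, 47, 63, 65, 75
n = 75, so the median is the value in position (n+1)/2 = 38.
Position 38 falls at value 4.

4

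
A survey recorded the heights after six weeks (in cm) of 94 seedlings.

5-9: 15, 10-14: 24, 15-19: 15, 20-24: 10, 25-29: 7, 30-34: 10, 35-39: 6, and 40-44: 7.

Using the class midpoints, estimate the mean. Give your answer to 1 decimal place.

20.1

Midpoints: 7, 12, 17, 22, 27, 32, 37, 42
Σfm = 15×7 + 24×12 + 15×17 + 10×22 + 7×27 + 10×32 + 6×37 + 7×42 = 1893
n = Σf = 94
Mean = 1893 / 94 = 20.1383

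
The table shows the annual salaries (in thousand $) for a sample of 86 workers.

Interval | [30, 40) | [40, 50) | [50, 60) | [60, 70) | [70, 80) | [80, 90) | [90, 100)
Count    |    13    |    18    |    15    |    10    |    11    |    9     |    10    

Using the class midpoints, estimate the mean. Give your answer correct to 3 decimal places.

Midpoints: 35, 45, 55, 65, 75, 85, 95
Σfm = 13×35 + 18×45 + 15×55 + 10×65 + 11×75 + 9×85 + 10×95 = 5280
n = Σf = 86
Mean = 5280 / 86 = 61.3953

61.395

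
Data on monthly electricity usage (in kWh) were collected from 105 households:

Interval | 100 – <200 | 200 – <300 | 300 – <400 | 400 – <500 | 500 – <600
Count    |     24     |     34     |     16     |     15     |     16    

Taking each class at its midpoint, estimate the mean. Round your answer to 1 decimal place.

Midpoints: 150, 250, 350, 450, 550
Σfm = 24×150 + 34×250 + 16×350 + 15×450 + 16×550 = 33250
n = Σf = 105
Mean = 33250 / 105 = 316.6667

316.7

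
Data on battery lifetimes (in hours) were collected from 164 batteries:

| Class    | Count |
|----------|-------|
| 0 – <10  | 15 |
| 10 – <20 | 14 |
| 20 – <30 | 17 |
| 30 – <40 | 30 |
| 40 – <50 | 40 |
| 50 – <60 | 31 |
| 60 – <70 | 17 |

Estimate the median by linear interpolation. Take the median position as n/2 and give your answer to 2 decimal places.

41.50

Cumulative frequencies: 15, 29, 46, 76, 116, 147, 164
n = 164; position = n/2 = 82.
This falls in the class 40 – <50: L = 40, F = 76, f = 40, h = 10.
Median ≈ 40 + ((82 − 76) / 40) × 10 = 41.5000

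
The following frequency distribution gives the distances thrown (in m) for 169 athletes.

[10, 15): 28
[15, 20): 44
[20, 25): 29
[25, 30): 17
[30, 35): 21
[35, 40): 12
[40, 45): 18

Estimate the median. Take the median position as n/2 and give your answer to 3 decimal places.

22.155

Cumulative frequencies: 28, 72, 101, 118, 139, 151, 169
n = 169; position = n/2 = 84.5.
This falls in the class [20, 25): L = 20, F = 72, f = 29, h = 5.
Median ≈ 20 + ((84.5 − 72) / 29) × 5 = 22.1552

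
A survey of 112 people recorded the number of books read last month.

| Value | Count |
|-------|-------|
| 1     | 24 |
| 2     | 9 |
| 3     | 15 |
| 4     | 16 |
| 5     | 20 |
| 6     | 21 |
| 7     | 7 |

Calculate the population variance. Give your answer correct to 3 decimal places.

3.836

Values: 1, 2, 3, 4, 5, 6, 7
n = 112, Σfx = 426, mean = 3.8036
Σfx² = 2050
Σf(x − x̄)² = Σfx² − (Σfx)²/n = 2050 − 426²/112 = 429.6786
Population variance = 429.6786 / 112 = 3.8364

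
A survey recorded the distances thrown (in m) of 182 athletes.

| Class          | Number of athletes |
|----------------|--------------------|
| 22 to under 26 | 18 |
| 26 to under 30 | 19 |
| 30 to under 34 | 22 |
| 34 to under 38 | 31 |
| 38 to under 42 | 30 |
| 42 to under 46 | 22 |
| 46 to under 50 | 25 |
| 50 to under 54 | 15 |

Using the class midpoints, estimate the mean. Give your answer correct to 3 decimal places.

38.088

Midpoints: 24, 28, 32, 36, 40, 44, 48, 52
Σfm = 18×24 + 19×28 + 22×32 + 31×36 + 30×40 + 22×44 + 25×48 + 15×52 = 6932
n = Σf = 182
Mean = 6932 / 182 = 38.0879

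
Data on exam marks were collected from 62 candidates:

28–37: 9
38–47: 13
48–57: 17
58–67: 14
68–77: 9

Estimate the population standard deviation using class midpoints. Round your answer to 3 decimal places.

Midpoints: 32.5, 42.5, 52.5, 62.5, 72.5
n = 62, Σfm = 3265, mean = 52.6613
Σfm² = 181837.5
Σf(m − x̄)² = Σfm² − (Σfm)²/n = 181837.5 − 3265²/62 = 9898.3871
Population variance = 9898.3871 / 62 = 159.6514
Standard deviation = √159.6514 = 12.6353

12.635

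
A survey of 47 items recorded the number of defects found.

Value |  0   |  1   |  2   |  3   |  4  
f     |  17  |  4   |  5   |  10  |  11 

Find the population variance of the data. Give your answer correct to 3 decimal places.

Values: 0, 1, 2, 3, 4
n = 47, Σfx = 88, mean = 1.8723
Σfx² = 290
Σf(x − x̄)² = Σfx² − (Σfx)²/n = 290 − 88²/47 = 125.2340
Population variance = 125.2340 / 47 = 2.6646

2.665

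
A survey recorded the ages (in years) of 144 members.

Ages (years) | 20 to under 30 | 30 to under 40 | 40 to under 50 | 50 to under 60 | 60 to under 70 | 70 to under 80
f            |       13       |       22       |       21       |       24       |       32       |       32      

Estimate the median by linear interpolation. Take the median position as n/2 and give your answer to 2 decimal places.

56.67

Cumulative frequencies: 13, 35, 56, 80, 112, 144
n = 144; position = n/2 = 72.
This falls in the class 50 to under 60: L = 50, F = 56, f = 24, h = 10.
Median ≈ 50 + ((72 − 56) / 24) × 10 = 56.6667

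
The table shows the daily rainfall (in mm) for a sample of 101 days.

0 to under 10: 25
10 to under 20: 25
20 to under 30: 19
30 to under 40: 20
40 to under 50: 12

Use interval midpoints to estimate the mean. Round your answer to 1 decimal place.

21.9

Midpoints: 5, 15, 25, 35, 45
Σfm = 25×5 + 25×15 + 19×25 + 20×35 + 12×45 = 2215
n = Σf = 101
Mean = 2215 / 101 = 21.9307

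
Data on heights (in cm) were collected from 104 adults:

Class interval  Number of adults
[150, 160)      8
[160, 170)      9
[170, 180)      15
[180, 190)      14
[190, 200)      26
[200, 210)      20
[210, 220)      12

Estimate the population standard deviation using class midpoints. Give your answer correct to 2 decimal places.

17.47

Midpoints: 155, 165, 175, 185, 195, 205, 215
n = 104, Σfm = 19690, mean = 189.3269
Σfm² = 3759600
Σf(m − x̄)² = Σfm² − (Σfm)²/n = 3759600 − 19690²/104 = 31752.8846
Population variance = 31752.8846 / 104 = 305.3162
Standard deviation = √305.3162 = 17.4733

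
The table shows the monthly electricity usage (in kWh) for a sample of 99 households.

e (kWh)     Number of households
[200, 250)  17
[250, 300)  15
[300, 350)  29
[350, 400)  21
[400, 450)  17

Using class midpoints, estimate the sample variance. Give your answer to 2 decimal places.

Midpoints: 225, 275, 325, 375, 425
n = 99, Σfm = 32475, mean = 328.0303
Σfm² = 11081875
Σf(m − x̄)² = Σfm² − (Σfm)²/n = 11081875 − 32475²/99 = 429090.9091
Sample variance = 429090.9091 / 98 = 4378.4787

4378.48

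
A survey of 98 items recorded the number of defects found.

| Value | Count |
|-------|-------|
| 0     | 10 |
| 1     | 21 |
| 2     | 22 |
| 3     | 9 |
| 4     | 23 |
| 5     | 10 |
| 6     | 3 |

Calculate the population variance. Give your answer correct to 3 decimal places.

2.735

Values: 0, 1, 2, 3, 4, 5, 6
n = 98, Σfx = 252, mean = 2.5714
Σfx² = 916
Σf(x − x̄)² = Σfx² − (Σfx)²/n = 916 − 252²/98 = 268.0000
Population variance = 268.0000 / 98 = 2.7347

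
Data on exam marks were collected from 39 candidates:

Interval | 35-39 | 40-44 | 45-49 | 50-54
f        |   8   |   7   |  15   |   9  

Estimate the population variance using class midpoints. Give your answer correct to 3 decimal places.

27.548

Midpoints: 37, 42, 47, 52
n = 39, Σfm = 1763, mean = 45.2051
Σfm² = 80771
Σf(m − x̄)² = Σfm² − (Σfm)²/n = 80771 − 1763²/39 = 1074.3590
Population variance = 1074.3590 / 39 = 27.5477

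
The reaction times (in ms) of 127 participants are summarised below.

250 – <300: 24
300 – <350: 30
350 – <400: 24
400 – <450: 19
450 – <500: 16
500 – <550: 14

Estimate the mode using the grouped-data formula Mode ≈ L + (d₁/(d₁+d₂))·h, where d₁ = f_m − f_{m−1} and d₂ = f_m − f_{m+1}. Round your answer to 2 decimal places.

325.00

Modal class: 300 – <350 (highest frequency 30).
d₁ = 30 − 24 = 6, d₂ = 30 − 24 = 6
Mode ≈ 300 + (6/(6+6)) × 50 = 300 + 25.0000 = 325.0000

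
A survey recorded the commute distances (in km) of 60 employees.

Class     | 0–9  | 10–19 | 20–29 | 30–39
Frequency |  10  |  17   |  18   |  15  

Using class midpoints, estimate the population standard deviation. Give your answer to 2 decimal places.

Midpoints: 4.5, 14.5, 24.5, 34.5
n = 60, Σfm = 1250, mean = 20.8333
Σfm² = 32435
Σf(m − x̄)² = Σfm² − (Σfm)²/n = 32435 − 1250²/60 = 6393.3333
Population variance = 6393.3333 / 60 = 106.5556
Standard deviation = √106.5556 = 10.3226

10.32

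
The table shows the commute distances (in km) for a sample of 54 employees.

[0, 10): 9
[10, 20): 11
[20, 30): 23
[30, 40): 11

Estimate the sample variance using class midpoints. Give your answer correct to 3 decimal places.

98.113

Midpoints: 5, 15, 25, 35
n = 54, Σfm = 1170, mean = 21.6667
Σfm² = 30550
Σf(m − x̄)² = Σfm² − (Σfm)²/n = 30550 − 1170²/54 = 5200.0000
Sample variance = 5200.0000 / 53 = 98.1132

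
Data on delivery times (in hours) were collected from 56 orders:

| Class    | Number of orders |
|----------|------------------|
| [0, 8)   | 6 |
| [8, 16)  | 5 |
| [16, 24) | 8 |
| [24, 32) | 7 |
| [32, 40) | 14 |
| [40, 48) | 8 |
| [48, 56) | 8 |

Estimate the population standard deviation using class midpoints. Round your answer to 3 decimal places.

Midpoints: 4, 12, 20, 28, 36, 44, 52
n = 56, Σfm = 1712, mean = 30.5714
Σfm² = 64768
Σf(m − x̄)² = Σfm² − (Σfm)²/n = 64768 − 1712²/56 = 12429.7143
Population variance = 12429.7143 / 56 = 221.9592
Standard deviation = √221.9592 = 14.8983

14.898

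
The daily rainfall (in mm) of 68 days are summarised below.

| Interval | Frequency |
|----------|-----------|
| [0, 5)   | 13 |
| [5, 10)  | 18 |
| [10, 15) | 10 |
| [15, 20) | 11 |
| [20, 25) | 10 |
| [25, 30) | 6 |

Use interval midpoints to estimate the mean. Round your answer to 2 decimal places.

Midpoints: 2.5, 7.5, 12.5, 17.5, 22.5, 27.5
Σfm = 13×2.5 + 18×7.5 + 10×12.5 + 11×17.5 + 10×22.5 + 6×27.5 = 875
n = Σf = 68
Mean = 875 / 68 = 12.8676

12.87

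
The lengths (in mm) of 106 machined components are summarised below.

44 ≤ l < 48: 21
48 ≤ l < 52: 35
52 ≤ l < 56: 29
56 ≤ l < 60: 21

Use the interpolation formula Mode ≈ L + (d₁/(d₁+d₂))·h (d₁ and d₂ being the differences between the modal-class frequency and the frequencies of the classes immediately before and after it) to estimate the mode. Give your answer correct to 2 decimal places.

50.80

Modal class: 48 ≤ l < 52 (highest frequency 35).
d₁ = 35 − 21 = 14, d₂ = 35 − 29 = 6
Mode ≈ 48 + (14/(14+6)) × 4 = 48 + 2.8000 = 50.8000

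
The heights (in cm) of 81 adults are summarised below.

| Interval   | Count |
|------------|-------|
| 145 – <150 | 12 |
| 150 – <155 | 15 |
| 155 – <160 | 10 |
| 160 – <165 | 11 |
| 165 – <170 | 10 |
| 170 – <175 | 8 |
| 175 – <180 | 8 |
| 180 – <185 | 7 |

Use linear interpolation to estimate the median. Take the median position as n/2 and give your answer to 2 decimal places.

Cumulative frequencies: 12, 27, 37, 48, 58, 66, 74, 81
n = 81; position = n/2 = 40.5.
This falls in the class 160 – <165: L = 160, F = 37, f = 11, h = 5.
Median ≈ 160 + ((40.5 − 37) / 11) × 5 = 161.5909

161.59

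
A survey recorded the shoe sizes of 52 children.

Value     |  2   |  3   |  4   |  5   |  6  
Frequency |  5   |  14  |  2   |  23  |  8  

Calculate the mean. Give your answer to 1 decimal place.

Values: 2, 3, 4, 5, 6
Σfx = 5×2 + 14×3 + 2×4 + 23×5 + 8×6 = 223
n = Σf = 52
Mean = 223 / 52 = 4.2885

4.3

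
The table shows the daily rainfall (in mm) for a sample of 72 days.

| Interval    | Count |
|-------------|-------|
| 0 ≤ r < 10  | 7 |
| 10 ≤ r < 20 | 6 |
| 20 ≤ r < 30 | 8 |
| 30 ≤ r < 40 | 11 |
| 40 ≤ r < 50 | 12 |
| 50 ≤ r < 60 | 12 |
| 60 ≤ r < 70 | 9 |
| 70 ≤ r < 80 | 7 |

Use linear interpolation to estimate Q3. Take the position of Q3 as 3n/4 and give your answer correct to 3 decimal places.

Cumulative frequencies: 7, 13, 21, 32, 44, 56, 65, 72
n = 72; position = 3n/4 = 54.
This falls in the class 50 ≤ r < 60: L = 50, F = 44, f = 12, h = 10.
Upper quartile ≈ 50 + ((54 − 44) / 12) × 10 = 58.3333

58.333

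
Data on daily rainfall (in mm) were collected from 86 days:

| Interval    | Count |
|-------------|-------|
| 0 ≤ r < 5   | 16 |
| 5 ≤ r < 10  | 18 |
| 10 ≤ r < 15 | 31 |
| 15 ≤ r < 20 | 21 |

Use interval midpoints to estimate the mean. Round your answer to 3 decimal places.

Midpoints: 2.5, 7.5, 12.5, 17.5
Σfm = 16×2.5 + 18×7.5 + 31×12.5 + 21×17.5 = 930
n = Σf = 86
Mean = 930 / 86 = 10.8140

10.814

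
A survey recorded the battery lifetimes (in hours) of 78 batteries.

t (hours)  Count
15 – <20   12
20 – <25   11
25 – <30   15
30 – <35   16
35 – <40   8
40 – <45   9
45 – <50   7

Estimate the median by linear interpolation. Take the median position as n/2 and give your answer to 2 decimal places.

Cumulative frequencies: 12, 23, 38, 54, 62, 71, 78
n = 78; position = n/2 = 39.
This falls in the class 30 – <35: L = 30, F = 38, f = 16, h = 5.
Median ≈ 30 + ((39 − 38) / 16) × 5 = 30.3125

30.31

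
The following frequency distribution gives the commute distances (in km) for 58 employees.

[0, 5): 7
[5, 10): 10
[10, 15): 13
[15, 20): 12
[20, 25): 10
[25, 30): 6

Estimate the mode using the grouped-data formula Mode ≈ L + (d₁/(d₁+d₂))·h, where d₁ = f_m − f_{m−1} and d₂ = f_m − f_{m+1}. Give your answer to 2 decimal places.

Modal class: [10, 15) (highest frequency 13).
d₁ = 13 − 10 = 3, d₂ = 13 − 12 = 1
Mode ≈ 10 + (3/(3+1)) × 5 = 10 + 3.7500 = 13.7500

13.75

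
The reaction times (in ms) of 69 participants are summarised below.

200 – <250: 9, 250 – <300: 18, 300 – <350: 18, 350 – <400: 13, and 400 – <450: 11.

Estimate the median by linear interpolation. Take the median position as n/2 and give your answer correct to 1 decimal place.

320.8

Cumulative frequencies: 9, 27, 45, 58, 69
n = 69; position = n/2 = 34.5.
This falls in the class 300 – <350: L = 300, F = 27, f = 18, h = 50.
Median ≈ 300 + ((34.5 − 27) / 18) × 50 = 320.8333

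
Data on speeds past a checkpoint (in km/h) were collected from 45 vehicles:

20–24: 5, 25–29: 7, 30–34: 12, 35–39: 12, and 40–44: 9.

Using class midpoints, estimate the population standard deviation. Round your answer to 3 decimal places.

Midpoints: 22, 27, 32, 37, 42
n = 45, Σfm = 1505, mean = 33.4444
Σfm² = 52115
Σf(m − x̄)² = Σfm² − (Σfm)²/n = 52115 − 1505²/45 = 1781.1111
Population variance = 1781.1111 / 45 = 39.5802
Standard deviation = √39.5802 = 6.2913

6.291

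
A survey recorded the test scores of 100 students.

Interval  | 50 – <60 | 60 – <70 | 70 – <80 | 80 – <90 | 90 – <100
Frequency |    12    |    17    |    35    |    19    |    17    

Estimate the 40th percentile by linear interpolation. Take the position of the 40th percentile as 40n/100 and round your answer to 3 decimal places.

73.143

Cumulative frequencies: 12, 29, 64, 83, 100
n = 100; position = 40n/100 = 40.
This falls in the class 70 – <80: L = 70, F = 29, f = 35, h = 10.
40th percentile ≈ 70 + ((40 − 29) / 35) × 10 = 73.1429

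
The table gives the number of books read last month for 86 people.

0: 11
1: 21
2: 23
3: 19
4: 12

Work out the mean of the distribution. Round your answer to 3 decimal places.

2.000

Values: 0, 1, 2, 3, 4
Σfx = 11×0 + 21×1 + 23×2 + 19×3 + 12×4 = 172
n = Σf = 86
Mean = 172 / 86 = 2.0000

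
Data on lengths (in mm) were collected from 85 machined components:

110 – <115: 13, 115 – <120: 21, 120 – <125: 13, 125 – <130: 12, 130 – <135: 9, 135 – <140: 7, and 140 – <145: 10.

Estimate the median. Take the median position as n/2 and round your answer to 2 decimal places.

Cumulative frequencies: 13, 34, 47, 59, 68, 75, 85
n = 85; position = n/2 = 42.5.
This falls in the class 120 – <125: L = 120, F = 34, f = 13, h = 5.
Median ≈ 120 + ((42.5 − 34) / 13) × 5 = 123.2692

123.27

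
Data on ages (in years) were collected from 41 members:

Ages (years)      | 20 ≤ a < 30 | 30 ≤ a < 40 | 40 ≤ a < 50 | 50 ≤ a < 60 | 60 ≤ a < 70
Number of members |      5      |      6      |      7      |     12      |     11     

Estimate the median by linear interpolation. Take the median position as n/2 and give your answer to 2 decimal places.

Cumulative frequencies: 5, 11, 18, 30, 41
n = 41; position = n/2 = 20.5.
This falls in the class 50 ≤ a < 60: L = 50, F = 18, f = 12, h = 10.
Median ≈ 50 + ((20.5 − 18) / 12) × 10 = 52.0833

52.08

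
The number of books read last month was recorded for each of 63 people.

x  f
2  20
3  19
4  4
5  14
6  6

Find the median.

3

Cumulative frequencies: 20, 39, 43, 57, 63
n = 63, so the median is the value in position (n+1)/2 = 32.
Position 32 falls at value 3.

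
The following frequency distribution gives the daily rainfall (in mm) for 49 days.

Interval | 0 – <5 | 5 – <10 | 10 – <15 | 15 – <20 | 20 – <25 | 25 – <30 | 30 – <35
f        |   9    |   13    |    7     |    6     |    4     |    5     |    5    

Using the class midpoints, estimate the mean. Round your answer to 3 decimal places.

Midpoints: 2.5, 7.5, 12.5, 17.5, 22.5, 27.5, 32.5
Σfm = 9×2.5 + 13×7.5 + 7×12.5 + 6×17.5 + 4×22.5 + 5×27.5 + 5×32.5 = 702.5
n = Σf = 49
Mean = 702.5 / 49 = 14.3367

14.337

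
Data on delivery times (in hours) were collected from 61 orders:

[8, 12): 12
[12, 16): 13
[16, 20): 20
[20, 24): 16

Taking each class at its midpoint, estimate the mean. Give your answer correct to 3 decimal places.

Midpoints: 10, 14, 18, 22
Σfm = 12×10 + 13×14 + 20×18 + 16×22 = 1014
n = Σf = 61
Mean = 1014 / 61 = 16.6230

16.623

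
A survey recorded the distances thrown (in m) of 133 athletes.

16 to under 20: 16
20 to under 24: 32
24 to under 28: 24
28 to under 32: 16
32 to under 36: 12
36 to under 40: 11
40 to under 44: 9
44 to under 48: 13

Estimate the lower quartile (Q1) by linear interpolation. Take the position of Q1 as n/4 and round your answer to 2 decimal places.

Cumulative frequencies: 16, 48, 72, 88, 100, 111, 120, 133
n = 133; position = n/4 = 33.25.
This falls in the class 20 to under 24: L = 20, F = 16, f = 32, h = 4.
Lower quartile ≈ 20 + ((33.25 − 16) / 32) × 4 = 22.1562

22.16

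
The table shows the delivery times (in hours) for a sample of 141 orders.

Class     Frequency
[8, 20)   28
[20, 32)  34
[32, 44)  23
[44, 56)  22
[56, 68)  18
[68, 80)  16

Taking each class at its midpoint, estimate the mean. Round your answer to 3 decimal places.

Midpoints: 14, 26, 38, 50, 62, 74
Σfm = 28×14 + 34×26 + 23×38 + 22×50 + 18×62 + 16×74 = 5550
n = Σf = 141
Mean = 5550 / 141 = 39.3617

39.362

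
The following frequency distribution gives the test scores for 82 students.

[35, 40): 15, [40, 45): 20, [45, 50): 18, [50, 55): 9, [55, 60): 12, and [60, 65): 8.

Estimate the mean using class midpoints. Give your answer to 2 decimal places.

Midpoints: 37.5, 42.5, 47.5, 52.5, 57.5, 62.5
Σfm = 15×37.5 + 20×42.5 + 18×47.5 + 9×52.5 + 12×57.5 + 8×62.5 = 3930
n = Σf = 82
Mean = 3930 / 82 = 47.9268

47.93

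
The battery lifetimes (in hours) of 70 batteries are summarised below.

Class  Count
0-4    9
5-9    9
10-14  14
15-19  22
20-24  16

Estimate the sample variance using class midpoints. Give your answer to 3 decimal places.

43.690

Midpoints: 2, 7, 12, 17, 22
n = 70, Σfm = 975, mean = 13.9286
Σfm² = 16595
Σf(m − x̄)² = Σfm² − (Σfm)²/n = 16595 − 975²/70 = 3014.6429
Sample variance = 3014.6429 / 69 = 43.6905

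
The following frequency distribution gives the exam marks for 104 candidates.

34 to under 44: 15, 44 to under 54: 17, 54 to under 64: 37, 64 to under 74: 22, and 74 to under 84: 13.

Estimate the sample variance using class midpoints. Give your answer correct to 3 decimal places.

146.593

Midpoints: 39, 49, 59, 69, 79
n = 104, Σfm = 6146, mean = 59.0962
Σfm² = 378304
Σf(m − x̄)² = Σfm² − (Σfm)²/n = 378304 − 6146²/104 = 15099.0385
Sample variance = 15099.0385 / 103 = 146.5926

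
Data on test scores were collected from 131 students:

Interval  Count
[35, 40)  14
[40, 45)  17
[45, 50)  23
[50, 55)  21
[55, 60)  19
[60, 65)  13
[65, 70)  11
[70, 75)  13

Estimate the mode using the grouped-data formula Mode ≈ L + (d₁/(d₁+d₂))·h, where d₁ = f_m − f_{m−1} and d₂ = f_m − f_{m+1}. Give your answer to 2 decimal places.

Modal class: [45, 50) (highest frequency 23).
d₁ = 23 − 17 = 6, d₂ = 23 − 21 = 2
Mode ≈ 45 + (6/(6+2)) × 5 = 45 + 3.7500 = 48.7500

48.75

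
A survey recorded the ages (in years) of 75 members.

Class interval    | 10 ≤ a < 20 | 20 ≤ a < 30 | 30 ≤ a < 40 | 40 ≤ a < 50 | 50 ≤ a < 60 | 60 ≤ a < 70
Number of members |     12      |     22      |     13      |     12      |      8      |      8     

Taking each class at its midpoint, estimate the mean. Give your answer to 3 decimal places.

Midpoints: 15, 25, 35, 45, 55, 65
Σfm = 12×15 + 22×25 + 13×35 + 12×45 + 8×55 + 8×65 = 2685
n = Σf = 75
Mean = 2685 / 75 = 35.8000

35.800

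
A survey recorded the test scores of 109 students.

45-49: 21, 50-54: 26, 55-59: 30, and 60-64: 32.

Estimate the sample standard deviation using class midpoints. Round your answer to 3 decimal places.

Midpoints: 47, 52, 57, 62
n = 109, Σfm = 6033, mean = 55.3486
Σfm² = 337171
Σf(m − x̄)² = Σfm² − (Σfm)²/n = 337171 − 6033²/109 = 3252.7523
Sample variance = 3252.7523 / 108 = 30.1181
Standard deviation = √30.1181 = 5.4880

5.488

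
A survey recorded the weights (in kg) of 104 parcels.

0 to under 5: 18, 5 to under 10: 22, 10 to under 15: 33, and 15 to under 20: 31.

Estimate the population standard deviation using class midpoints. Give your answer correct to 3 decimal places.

Midpoints: 2.5, 7.5, 12.5, 17.5
n = 104, Σfm = 1165, mean = 11.2019
Σfm² = 16000
Σf(m − x̄)² = Σfm² − (Σfm)²/n = 16000 − 1165²/104 = 2949.7596
Population variance = 2949.7596 / 104 = 28.3631
Standard deviation = √28.3631 = 5.3257

5.326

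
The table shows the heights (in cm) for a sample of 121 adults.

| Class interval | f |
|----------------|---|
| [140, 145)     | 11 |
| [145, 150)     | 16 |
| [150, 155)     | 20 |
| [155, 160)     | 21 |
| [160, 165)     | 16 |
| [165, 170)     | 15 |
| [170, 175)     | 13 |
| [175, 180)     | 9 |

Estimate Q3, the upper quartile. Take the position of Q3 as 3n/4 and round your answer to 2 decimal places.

167.25

Cumulative frequencies: 11, 27, 47, 68, 84, 99, 112, 121
n = 121; position = 3n/4 = 90.75.
This falls in the class [165, 170): L = 165, F = 84, f = 15, h = 5.
Upper quartile ≈ 165 + ((90.75 − 84) / 15) × 5 = 167.2500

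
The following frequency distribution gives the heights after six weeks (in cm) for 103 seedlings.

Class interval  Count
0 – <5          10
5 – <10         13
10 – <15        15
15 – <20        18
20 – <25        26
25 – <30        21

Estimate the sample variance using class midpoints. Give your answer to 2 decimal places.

65.42

Midpoints: 2.5, 7.5, 12.5, 17.5, 22.5, 27.5
n = 103, Σfm = 1787.5, mean = 17.3544
Σfm² = 37693.75
Σf(m − x̄)² = Σfm² − (Σfm)²/n = 37693.75 − 1787.5²/103 = 6672.8155
Sample variance = 6672.8155 / 102 = 65.4198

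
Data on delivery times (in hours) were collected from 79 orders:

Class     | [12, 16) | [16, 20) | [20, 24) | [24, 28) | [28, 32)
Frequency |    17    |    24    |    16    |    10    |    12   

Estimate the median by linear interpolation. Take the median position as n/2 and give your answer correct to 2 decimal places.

Cumulative frequencies: 17, 41, 57, 67, 79
n = 79; position = n/2 = 39.5.
This falls in the class [16, 20): L = 16, F = 17, f = 24, h = 4.
Median ≈ 16 + ((39.5 − 17) / 24) × 4 = 19.7500

19.75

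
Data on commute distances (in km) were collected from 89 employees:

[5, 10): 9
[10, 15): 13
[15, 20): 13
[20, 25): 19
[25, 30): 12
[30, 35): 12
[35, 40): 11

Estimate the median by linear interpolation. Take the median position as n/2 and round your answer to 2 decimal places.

22.50

Cumulative frequencies: 9, 22, 35, 54, 66, 78, 89
n = 89; position = n/2 = 44.5.
This falls in the class [20, 25): L = 20, F = 35, f = 19, h = 5.
Median ≈ 20 + ((44.5 − 35) / 19) × 5 = 22.5000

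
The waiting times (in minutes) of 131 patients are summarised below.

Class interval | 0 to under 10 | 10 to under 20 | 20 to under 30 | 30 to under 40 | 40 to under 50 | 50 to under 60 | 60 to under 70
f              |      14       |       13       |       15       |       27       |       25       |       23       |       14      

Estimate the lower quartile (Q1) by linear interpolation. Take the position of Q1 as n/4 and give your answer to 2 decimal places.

23.83

Cumulative frequencies: 14, 27, 42, 69, 94, 117, 131
n = 131; position = n/4 = 32.75.
This falls in the class 20 to under 30: L = 20, F = 27, f = 15, h = 10.
Lower quartile ≈ 20 + ((32.75 − 27) / 15) × 10 = 23.8333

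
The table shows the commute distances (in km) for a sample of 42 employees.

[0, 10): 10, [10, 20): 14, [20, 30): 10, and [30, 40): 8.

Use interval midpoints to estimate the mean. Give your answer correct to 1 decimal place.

18.8

Midpoints: 5, 15, 25, 35
Σfm = 10×5 + 14×15 + 10×25 + 8×35 = 790
n = Σf = 42
Mean = 790 / 42 = 18.8095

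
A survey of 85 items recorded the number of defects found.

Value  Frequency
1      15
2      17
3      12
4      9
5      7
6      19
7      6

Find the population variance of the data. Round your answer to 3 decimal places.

Values: 1, 2, 3, 4, 5, 6, 7
n = 85, Σfx = 312, mean = 3.6706
Σfx² = 1488
Σf(x − x̄)² = Σfx² − (Σfx)²/n = 1488 − 312²/85 = 342.7765
Population variance = 342.7765 / 85 = 4.0327

4.033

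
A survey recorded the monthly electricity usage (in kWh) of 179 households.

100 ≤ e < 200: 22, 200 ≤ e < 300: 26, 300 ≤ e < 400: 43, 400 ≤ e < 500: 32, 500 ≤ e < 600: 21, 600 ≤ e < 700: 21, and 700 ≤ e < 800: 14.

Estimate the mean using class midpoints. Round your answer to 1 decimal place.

Midpoints: 150, 250, 350, 450, 550, 650, 750
Σfm = 22×150 + 26×250 + 43×350 + 32×450 + 21×550 + 21×650 + 14×750 = 74950
n = Σf = 179
Mean = 74950 / 179 = 418.7151

418.7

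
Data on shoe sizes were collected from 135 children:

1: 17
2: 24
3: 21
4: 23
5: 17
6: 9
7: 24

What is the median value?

4

Cumulative frequencies: 17, 41, 62, 85, 102, 111, 135
n = 135, so the median is the value in position (n+1)/2 = 68.
Position 68 falls at value 4.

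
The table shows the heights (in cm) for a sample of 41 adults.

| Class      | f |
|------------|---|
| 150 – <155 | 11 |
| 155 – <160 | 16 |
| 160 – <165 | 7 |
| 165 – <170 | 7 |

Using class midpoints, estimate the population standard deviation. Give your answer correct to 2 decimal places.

Midpoints: 152.5, 157.5, 162.5, 167.5
n = 41, Σfm = 6507.5, mean = 158.7195
Σfm² = 1033956.25
Σf(m − x̄)² = Σfm² − (Σfm)²/n = 1033956.25 − 6507.5²/41 = 1089.0244
Population variance = 1089.0244 / 41 = 26.5616
Standard deviation = √26.5616 = 5.1538

5.15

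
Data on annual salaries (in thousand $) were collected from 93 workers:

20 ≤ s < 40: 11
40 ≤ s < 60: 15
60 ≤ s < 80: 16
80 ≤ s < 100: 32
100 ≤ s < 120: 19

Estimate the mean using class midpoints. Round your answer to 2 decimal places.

77.10

Midpoints: 30, 50, 70, 90, 110
Σfm = 11×30 + 15×50 + 16×70 + 32×90 + 19×110 = 7170
n = Σf = 93
Mean = 7170 / 93 = 77.0968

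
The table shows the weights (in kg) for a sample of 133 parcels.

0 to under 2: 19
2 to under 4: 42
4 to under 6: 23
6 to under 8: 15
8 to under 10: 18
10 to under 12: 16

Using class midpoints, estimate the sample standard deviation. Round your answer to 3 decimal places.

3.239

Midpoints: 1, 3, 5, 7, 9, 11
n = 133, Σfm = 703, mean = 5.2857
Σfm² = 5101
Σf(m − x̄)² = Σfm² − (Σfm)²/n = 5101 − 703²/133 = 1385.1429
Sample variance = 1385.1429 / 132 = 10.4935
Standard deviation = √10.4935 = 3.2394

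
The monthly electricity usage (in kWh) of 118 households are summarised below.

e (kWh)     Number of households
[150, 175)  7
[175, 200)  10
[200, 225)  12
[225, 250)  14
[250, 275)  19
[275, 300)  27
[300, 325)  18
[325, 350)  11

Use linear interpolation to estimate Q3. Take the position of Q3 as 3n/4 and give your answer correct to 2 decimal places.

299.54

Cumulative frequencies: 7, 17, 29, 43, 62, 89, 107, 118
n = 118; position = 3n/4 = 88.5.
This falls in the class [275, 300): L = 275, F = 62, f = 27, h = 25.
Upper quartile ≈ 275 + ((88.5 − 62) / 27) × 25 = 299.5370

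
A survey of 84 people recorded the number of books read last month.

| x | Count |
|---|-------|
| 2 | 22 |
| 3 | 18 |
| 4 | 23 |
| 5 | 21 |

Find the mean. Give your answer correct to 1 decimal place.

Values: 2, 3, 4, 5
Σfx = 22×2 + 18×3 + 23×4 + 21×5 = 295
n = Σf = 84
Mean = 295 / 84 = 3.5119

3.5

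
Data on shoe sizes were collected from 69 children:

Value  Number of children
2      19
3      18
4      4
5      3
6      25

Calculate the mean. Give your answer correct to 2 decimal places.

3.96

Values: 2, 3, 4, 5, 6
Σfx = 19×2 + 18×3 + 4×4 + 3×5 + 25×6 = 273
n = Σf = 69
Mean = 273 / 69 = 3.9565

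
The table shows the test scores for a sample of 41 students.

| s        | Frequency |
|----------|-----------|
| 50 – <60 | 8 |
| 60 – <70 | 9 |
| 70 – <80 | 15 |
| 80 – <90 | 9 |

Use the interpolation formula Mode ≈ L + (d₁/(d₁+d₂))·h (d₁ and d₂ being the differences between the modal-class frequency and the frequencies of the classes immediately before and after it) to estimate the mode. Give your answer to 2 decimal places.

75.00

Modal class: 70 – <80 (highest frequency 15).
d₁ = 15 − 9 = 6, d₂ = 15 − 9 = 6
Mode ≈ 70 + (6/(6+6)) × 10 = 70 + 5.0000 = 75.0000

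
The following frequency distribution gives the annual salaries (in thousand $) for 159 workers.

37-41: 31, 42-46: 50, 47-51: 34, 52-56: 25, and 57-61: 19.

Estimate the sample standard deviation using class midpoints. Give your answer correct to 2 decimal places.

Midpoints: 39, 44, 49, 54, 59
n = 159, Σfm = 7546, mean = 47.4591
Σfm² = 364624
Σf(m − x̄)² = Σfm² − (Σfm)²/n = 364624 − 7546²/159 = 6497.4843
Sample variance = 6497.4843 / 158 = 41.1233
Standard deviation = √41.1233 = 6.4127

6.41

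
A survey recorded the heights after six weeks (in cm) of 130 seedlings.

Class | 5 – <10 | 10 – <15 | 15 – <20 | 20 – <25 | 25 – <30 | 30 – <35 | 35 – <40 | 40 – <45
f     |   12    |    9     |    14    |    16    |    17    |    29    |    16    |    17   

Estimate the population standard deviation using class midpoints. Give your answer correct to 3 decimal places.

10.657

Midpoints: 7.5, 12.5, 17.5, 22.5, 27.5, 32.5, 37.5, 42.5
n = 130, Σfm = 3540, mean = 27.2308
Σfm² = 111162.5
Σf(m − x̄)² = Σfm² − (Σfm)²/n = 111162.5 − 3540²/130 = 14765.5769
Population variance = 14765.5769 / 130 = 113.5814
Standard deviation = √113.5814 = 10.6575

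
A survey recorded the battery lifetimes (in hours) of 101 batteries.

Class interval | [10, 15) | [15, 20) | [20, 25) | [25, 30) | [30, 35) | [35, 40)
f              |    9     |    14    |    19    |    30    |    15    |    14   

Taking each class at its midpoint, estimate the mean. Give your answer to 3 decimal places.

Midpoints: 12.5, 17.5, 22.5, 27.5, 32.5, 37.5
Σfm = 9×12.5 + 14×17.5 + 19×22.5 + 30×27.5 + 15×32.5 + 14×37.5 = 2622.5
n = Σf = 101
Mean = 2622.5 / 101 = 25.9653

25.965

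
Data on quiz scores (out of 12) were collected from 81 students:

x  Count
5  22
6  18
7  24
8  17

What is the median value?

7

Cumulative frequencies: 22, 40, 64, 81
n = 81, so the median is the value in position (n+1)/2 = 41.
Position 41 falls at value 7.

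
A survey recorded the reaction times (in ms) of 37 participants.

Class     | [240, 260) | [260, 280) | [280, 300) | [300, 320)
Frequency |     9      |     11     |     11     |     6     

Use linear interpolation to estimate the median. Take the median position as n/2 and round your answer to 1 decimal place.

Cumulative frequencies: 9, 20, 31, 37
n = 37; position = n/2 = 18.5.
This falls in the class [260, 280): L = 260, F = 9, f = 11, h = 20.
Median ≈ 260 + ((18.5 − 9) / 11) × 20 = 277.2727

277.3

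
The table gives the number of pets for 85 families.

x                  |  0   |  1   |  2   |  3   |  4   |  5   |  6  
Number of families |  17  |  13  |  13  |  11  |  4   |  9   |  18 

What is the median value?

2

Cumulative frequencies: 17, 30, 43, 54, 58, 67, 85
n = 85, so the median is the value in position (n+1)/2 = 43.
Position 43 falls at value 2.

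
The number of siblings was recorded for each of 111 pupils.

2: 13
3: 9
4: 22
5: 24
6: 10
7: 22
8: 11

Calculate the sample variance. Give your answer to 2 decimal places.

3.38

Values: 2, 3, 4, 5, 6, 7, 8
n = 111, Σfx = 563, mean = 5.0721
Σfx² = 3227
Σf(x − x̄)² = Σfx² − (Σfx)²/n = 3227 − 563²/111 = 371.4234
Sample variance = 371.4234 / 110 = 3.3766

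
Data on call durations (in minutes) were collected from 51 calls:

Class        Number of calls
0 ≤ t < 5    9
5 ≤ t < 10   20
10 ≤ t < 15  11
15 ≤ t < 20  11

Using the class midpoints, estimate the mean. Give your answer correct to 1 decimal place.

Midpoints: 2.5, 7.5, 12.5, 17.5
Σfm = 9×2.5 + 20×7.5 + 11×12.5 + 11×17.5 = 502.5
n = Σf = 51
Mean = 502.5 / 51 = 9.8529

9.9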